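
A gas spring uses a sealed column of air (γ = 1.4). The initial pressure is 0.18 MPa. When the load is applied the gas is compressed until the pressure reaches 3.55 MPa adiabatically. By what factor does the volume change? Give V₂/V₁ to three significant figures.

From PV^γ = const, V₂/V₁ = (P₁/P₂)^(1/γ).
V₂/V₁ = (0.18/3.55)^(0.714) = 0.1189.

V₂/V₁ ≈ 0.119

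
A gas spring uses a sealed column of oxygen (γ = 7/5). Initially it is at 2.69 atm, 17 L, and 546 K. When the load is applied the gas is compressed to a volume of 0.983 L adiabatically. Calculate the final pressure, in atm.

P₂ ≈ 145 atm

Adiabatic: P₁V₁^γ = P₂V₂^γ ⇒ P₂ = P₁ (V₁/V₂)^γ.
P₂ = 2.69 × (17/0.983)^(7/5) = 145.5 atm.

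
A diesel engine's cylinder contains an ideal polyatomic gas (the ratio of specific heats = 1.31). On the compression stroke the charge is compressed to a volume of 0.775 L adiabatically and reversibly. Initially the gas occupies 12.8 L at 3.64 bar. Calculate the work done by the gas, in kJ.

W ≈ -20.8 kJ

P₂ = P₁(V₁/V₂)^γ = 3.64×(12.8/0.775)^(1.31) = 143.4 bar.
For a reversible adiabat, W_by_gas = (P₁V₁ − P₂V₂)/(γ−1).
W_by = (364000×0.0128 − 1.434×10^7×0.000775) / (0.31) = -20820 J.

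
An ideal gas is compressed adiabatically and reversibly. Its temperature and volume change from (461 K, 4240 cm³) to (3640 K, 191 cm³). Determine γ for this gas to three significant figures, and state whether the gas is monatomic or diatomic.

γ ≈ 1.67; monatomic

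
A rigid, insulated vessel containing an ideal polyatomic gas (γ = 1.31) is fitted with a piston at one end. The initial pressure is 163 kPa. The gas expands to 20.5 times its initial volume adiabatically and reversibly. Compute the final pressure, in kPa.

P₂ ≈ 3.12 kPa

Adiabatic: P₁V₁^γ = P₂V₂^γ ⇒ P₂ = P₁ (V₁/V₂)^γ.
P₂ = 163 × (1/20.5)^(1.31) = 3.117 kPa.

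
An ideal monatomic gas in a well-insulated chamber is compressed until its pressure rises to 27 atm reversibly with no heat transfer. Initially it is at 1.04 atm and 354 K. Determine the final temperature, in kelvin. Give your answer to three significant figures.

Adiabatic: T₂/T₁ = (P₂/P₁)^((γ−1)/γ).
For a monatomic ideal gas γ = 5/3, so (γ−1)/γ = 2/5.
T₂ = 354 × (27/1.04)^(2/5) = 1302 K.

T₂ ≈ 1300 K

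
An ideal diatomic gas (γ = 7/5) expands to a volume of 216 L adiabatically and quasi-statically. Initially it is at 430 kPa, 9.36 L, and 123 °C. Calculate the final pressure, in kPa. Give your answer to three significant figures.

P₂ ≈ 5.31 kPa

Adiabatic: P₁V₁^γ = P₂V₂^γ ⇒ P₂ = P₁ (V₁/V₂)^γ.
P₂ = 430 × (9.36/216)^(7/5) = 5.309 kPa.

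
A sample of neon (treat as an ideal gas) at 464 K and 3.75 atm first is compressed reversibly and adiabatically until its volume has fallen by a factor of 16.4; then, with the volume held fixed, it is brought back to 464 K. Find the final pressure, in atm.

For a monatomic ideal gas γ = 5/3.
Adiabatic step (PV^γ = const): P₂ = 3.75×16.4^(5/3) = 397 atm; T₂ = 464×16.4^(2/3) = 2995 K.
Isochoric: P₃ = P₂(T₃/T₂) = 397 × (464/2995) = 61.5 atm.

P₃ ≈ 61.5 atm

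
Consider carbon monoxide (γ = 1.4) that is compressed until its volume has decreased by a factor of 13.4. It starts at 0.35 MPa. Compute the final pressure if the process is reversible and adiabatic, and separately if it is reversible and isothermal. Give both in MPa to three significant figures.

Isothermal: P₂ = P₁(V₁/V₂) = 0.35×13.4 = 4.69 MPa.
Adiabatic: P₂ = P₁(V₁/V₂)^γ = 0.35×13.4^(1.4) = 13.24 MPa.

adiabatic: 13.2 MPa; isothermal: 4.69 MPa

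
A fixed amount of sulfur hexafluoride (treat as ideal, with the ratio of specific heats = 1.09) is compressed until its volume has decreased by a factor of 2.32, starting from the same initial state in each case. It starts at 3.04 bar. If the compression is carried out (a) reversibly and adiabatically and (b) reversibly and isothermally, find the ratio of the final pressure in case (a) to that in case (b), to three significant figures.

P_adiabatic / P_isothermal ≈ 1.08

Isothermal: P_b = P₁(V₁/V₂) = 3.04×2.32.
Adiabatic: P_a = P₁(V₁/V₂)^γ = 3.04×2.32^(1.09).
P_a/P_b = (V₁/V₂)^(γ−1) = 2.32^(0.09) = 1.079.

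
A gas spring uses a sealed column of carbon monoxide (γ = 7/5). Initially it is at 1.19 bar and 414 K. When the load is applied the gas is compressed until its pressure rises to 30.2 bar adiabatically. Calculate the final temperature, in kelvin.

T₂ ≈ 1040 K

Along an adiabat T P^((1−γ)/γ) is constant, so T₂ = T₁ (P₂/P₁)^((γ−1)/γ).
T₂ = 414 × (30.2/1.19)^(2/7) = 1043 K.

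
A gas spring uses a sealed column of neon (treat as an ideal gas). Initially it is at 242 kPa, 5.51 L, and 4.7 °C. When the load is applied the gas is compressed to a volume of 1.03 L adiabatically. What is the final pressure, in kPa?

P₂ ≈ 3960 kPa

Adiabatic: P₁V₁^γ = P₂V₂^γ ⇒ P₂ = P₁ (V₁/V₂)^γ.
γ = 5/3 for a monatomic ideal gas.
P₂ = 242 × (5.51/1.03)^(5/3) = 3960 kPa.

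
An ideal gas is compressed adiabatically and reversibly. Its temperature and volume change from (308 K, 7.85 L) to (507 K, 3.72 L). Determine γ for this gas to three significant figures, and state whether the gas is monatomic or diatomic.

γ ≈ 1.67; monatomic

TV^(γ−1) = const ⇒ γ − 1 = ln(T₂/T₁) / ln(V₁/V₂).
γ = 1 + ln(507/308) / ln(7.85/3.72) = 1.667.
γ ≈ 1.67 is close to 5/3, so the gas is monatomic.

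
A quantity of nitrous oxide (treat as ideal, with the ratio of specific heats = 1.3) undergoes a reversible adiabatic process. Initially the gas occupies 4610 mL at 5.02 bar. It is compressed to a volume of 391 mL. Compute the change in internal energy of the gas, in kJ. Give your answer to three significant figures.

ΔU ≈ 8.46 kJ

P₂ = P₁(V₁/V₂)^γ = 5.02×(4610/391)^(1.3) = 124.1 bar.
For a reversible adiabat, W_by_gas = (P₁V₁ − P₂V₂)/(γ−1).
W_by = (502000×0.00461 − 1.241×10^7×0.000391) / (0.3) = -8457 J.
Q = 0 ⇒ ΔU = −W_by = 8457 J.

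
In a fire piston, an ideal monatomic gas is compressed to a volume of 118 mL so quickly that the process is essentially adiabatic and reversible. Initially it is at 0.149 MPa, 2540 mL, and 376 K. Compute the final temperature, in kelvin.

Adiabatic: T₁V₁^(γ−1) = T₂V₂^(γ−1) ⇒ T₂ = T₁ (V₁/V₂)^(γ−1).
γ = 5/3 for a monatomic ideal gas.
T₂ = 376 × (2540/118)^(2/3) = 2910 K.

T₂ ≈ 2910 K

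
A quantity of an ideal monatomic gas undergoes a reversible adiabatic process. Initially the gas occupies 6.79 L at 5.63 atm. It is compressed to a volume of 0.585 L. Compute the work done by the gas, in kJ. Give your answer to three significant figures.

W ≈ -24.0 kJ

γ = 5/3 for a monatomic ideal gas.
P₂ = P₁(V₁/V₂)^γ = 5.63×(6.79/0.585)^(5/3) = 335 atm.
For a reversible adiabat, W_by_gas = (P₁V₁ − P₂V₂)/(γ−1).
W_by = (570500×0.00679 − 3.394×10^7×0.000585) / (2/3) = -23970 J.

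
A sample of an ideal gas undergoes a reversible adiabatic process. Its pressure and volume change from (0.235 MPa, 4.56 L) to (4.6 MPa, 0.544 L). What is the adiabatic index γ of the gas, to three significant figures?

PV^γ = const ⇒ γ = ln(P₂/P₁) / ln(V₁/V₂).
γ = ln(4.6/0.235) / ln(4.56/0.544) = 1.399.

γ ≈ 1.40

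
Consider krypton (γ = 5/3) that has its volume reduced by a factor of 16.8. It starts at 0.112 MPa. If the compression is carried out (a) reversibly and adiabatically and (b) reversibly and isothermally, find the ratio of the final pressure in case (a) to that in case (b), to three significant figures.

Isothermal: P_b = P₁(V₁/V₂) = 0.112×16.8.
Adiabatic: P_a = P₁(V₁/V₂)^γ = 0.112×16.8^(5/3).
P_a/P_b = (V₁/V₂)^(γ−1) = 16.8^(2/3) = 6.56.

P_adiabatic / P_isothermal ≈ 6.56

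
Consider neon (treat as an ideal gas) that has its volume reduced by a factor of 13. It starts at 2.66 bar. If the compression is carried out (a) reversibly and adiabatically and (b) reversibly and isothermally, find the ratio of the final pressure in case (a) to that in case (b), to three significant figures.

P_adiabatic / P_isothermal ≈ 5.53

For a monatomic ideal gas γ = 5/3.
Isothermal: P_b = P₁(V₁/V₂) = 2.66×13.
Adiabatic: P_a = P₁(V₁/V₂)^γ = 2.66×13^(5/3).
P_a/P_b = (V₁/V₂)^(γ−1) = 13^(2/3) = 5.529.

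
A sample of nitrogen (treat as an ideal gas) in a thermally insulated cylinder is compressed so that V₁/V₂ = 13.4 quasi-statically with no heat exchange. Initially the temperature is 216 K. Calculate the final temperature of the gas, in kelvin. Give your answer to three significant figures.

T₂ ≈ 610 K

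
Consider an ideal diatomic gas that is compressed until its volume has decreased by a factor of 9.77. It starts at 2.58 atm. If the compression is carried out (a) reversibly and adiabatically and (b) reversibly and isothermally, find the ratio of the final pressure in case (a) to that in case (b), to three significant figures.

P_adiabatic / P_isothermal ≈ 2.49

For a diatomic ideal gas γ = 7/5.
Isothermal: P_b = P₁(V₁/V₂) = 2.58×9.77.
Adiabatic: P_a = P₁(V₁/V₂)^γ = 2.58×9.77^(7/5).
P_a/P_b = (V₁/V₂)^(γ−1) = 9.77^(2/5) = 2.489.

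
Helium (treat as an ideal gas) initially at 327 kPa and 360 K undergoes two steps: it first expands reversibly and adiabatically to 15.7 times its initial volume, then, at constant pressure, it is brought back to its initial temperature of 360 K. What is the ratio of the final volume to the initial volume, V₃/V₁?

V₃/V₁ ≈ 98.4

For a monatomic ideal gas γ = 5/3.
Adiabatic step: V₂/V₁ = 15.7; T₂ = T₁·(1/15.7)^(2/3) = 57.42 K.
Isobaric step: V₃/V₂ = T₃/T₂ = 360/57.42.
V₃/V₁ = (V₂/V₁)(V₃/V₂) = 15.7 × (360/57.42) = 98.44.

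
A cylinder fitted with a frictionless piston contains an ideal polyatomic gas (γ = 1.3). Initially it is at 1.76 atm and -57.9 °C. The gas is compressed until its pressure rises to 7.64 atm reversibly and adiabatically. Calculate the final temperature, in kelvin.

T₂ ≈ 302 K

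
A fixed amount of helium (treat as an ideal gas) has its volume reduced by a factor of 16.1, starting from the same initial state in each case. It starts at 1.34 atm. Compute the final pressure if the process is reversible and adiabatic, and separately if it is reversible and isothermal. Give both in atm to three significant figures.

adiabatic: 138 atm; isothermal: 21.6 atm

For a monatomic ideal gas γ = 5/3.
Isothermal: P₂ = P₁(V₁/V₂) = 1.34×16.1 = 21.57 atm.
Adiabatic: P₂ = P₁(V₁/V₂)^γ = 1.34×16.1^(5/3) = 137.6 atm.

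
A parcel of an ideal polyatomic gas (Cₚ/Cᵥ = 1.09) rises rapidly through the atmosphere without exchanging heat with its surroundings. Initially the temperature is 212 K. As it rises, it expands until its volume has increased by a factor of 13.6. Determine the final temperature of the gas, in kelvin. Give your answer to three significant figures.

T₂ ≈ 168 K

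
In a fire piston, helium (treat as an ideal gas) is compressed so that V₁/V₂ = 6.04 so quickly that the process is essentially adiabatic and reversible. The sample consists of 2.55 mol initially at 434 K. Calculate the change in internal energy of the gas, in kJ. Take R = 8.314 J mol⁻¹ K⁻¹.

ΔU ≈ 32.0 kJ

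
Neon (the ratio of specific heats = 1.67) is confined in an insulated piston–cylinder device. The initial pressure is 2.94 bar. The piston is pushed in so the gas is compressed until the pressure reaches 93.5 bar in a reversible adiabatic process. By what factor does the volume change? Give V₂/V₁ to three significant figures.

V₂/V₁ ≈ 0.126

From PV^γ = const, V₂/V₁ = (P₁/P₂)^(1/γ).
V₂/V₁ = (2.94/93.5)^(0.599) = 0.126.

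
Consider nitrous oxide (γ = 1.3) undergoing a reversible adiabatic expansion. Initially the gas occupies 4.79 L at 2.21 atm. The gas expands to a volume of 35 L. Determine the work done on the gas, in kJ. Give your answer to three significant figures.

P₂ = P₁(V₁/V₂)^γ = 2.21×(4.79/35)^(1.3) = 0.1665 atm.
For a reversible adiabat, W_by_gas = (P₁V₁ − P₂V₂)/(γ−1).
W_by = (223900×0.00479 − 16880×0.035) / (0.3) = 1607 J.
W_on_gas = −W_by = -1607 J.

W ≈ -1.61 kJ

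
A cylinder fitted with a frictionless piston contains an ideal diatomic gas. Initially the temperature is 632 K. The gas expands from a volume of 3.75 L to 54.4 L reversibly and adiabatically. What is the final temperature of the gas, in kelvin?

T₂ ≈ 217 K

Adiabatic: T₁V₁^(γ−1) = T₂V₂^(γ−1) ⇒ T₂ = T₁ (V₁/V₂)^(γ−1).
For a diatomic ideal gas γ = 7/5, so γ−1 = 2/5.
T₂ = 632 × (3.75/54.4)^(2/5) = 216.8 K.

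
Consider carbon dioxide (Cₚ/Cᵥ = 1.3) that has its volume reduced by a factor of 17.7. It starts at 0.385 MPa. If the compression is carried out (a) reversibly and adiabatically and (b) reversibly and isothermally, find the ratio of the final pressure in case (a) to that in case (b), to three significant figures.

Isothermal: P_b = P₁(V₁/V₂) = 0.385×17.7.
Adiabatic: P_a = P₁(V₁/V₂)^γ = 0.385×17.7^(1.3).
P_a/P_b = (V₁/V₂)^(γ−1) = 17.7^(0.3) = 2.368.

P_adiabatic / P_isothermal ≈ 2.37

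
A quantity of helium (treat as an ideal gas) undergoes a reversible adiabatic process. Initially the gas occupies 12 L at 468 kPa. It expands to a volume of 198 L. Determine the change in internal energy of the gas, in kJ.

ΔU ≈ -7.12 kJ

γ = 5/3 for a monatomic ideal gas.
P₂ = P₁(V₁/V₂)^γ = 468×(12/198)^(5/3) = 4.376 kPa.
For a reversible adiabat, W_by_gas = (P₁V₁ − P₂V₂)/(γ−1).
W_by = (468000×0.012 − 4376×0.198) / (2/3) = 7124 J.
Q = 0 ⇒ ΔU = −W_by = -7124 J.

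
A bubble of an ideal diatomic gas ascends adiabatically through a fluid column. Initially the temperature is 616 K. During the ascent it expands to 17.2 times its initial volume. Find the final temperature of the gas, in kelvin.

T₂ ≈ 197 K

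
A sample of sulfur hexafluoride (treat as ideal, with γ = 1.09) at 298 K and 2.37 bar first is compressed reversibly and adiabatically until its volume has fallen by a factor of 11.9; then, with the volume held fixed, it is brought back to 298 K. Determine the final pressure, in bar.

P₃ ≈ 28.2 bar

Adiabatic step (PV^γ = const): P₂ = 2.37×11.9^(1.09) = 35.24 bar; T₂ = 298×11.9^(0.09) = 372.4 K.
Isochoric: P₃ = P₂(T₃/T₂) = 35.24 × (298/372.4) = 28.2 bar.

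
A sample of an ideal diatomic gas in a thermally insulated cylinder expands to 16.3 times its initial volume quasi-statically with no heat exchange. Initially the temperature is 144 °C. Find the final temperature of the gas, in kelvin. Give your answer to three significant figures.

T₂ ≈ 137 K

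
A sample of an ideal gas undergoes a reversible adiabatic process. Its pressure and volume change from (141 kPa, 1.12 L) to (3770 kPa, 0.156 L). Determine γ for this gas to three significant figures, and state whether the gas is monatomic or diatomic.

γ ≈ 1.67; monatomic

PV^γ = const ⇒ γ = ln(P₂/P₁) / ln(V₁/V₂).
γ = ln(3770/141) / ln(1.12/0.156) = 1.667.
γ ≈ 1.67 is close to 5/3, so the gas is monatomic.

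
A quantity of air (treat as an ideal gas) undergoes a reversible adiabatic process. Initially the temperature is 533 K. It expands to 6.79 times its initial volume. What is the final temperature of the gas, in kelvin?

T₂ ≈ 248 K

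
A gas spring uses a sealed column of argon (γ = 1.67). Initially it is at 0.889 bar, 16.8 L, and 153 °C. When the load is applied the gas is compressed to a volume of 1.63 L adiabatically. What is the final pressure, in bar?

Since PV^γ is constant along a reversible adiabat, P₂ = P₁ (V₁/V₂)^γ.
P₂ = 0.889 × (16.8/1.63)^(1.67) = 43.73 bar.

P₂ ≈ 43.7 bar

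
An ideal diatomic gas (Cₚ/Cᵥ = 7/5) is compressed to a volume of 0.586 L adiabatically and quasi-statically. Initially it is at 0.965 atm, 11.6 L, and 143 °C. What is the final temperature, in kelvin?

Adiabatic: T₁V₁^(γ−1) = T₂V₂^(γ−1) ⇒ T₂ = T₁ (V₁/V₂)^(γ−1).
T₁ = 143 °C = 416.1 K.
T₂ = 416.1 × (11.6/0.586)^(2/5) = 1374 K.

T₂ ≈ 1370 K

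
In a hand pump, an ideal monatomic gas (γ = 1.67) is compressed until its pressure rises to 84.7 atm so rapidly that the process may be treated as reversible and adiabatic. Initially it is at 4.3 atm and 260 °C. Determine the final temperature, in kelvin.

T₂ ≈ 1760 K

Adiabatic: T₂/T₁ = (P₂/P₁)^((γ−1)/γ).
T₁ = 260 °C = 533.1 K.
T₂ = 533.1 × (84.7/4.3)^(0.401) = 1763 K.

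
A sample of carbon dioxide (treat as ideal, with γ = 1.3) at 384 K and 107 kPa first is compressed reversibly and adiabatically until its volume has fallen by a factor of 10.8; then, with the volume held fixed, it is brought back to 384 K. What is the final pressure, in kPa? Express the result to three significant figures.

P₃ ≈ 1160 kPa

Adiabatic step (PV^γ = const): P₂ = 107×10.8^(1.3) = 2360 kPa; T₂ = 384×10.8^(0.3) = 784.1 K.
Isochoric: P₃ = P₂(T₃/T₂) = 2360 × (384/784.1) = 1156 kPa.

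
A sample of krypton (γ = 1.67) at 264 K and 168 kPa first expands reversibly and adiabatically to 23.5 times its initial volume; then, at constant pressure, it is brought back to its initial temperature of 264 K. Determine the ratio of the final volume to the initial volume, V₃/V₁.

Adiabatic step: V₂/V₁ = 23.5; T₂ = T₁·(1/23.5)^(0.67) = 31.84 K.
Isobaric step: V₃/V₂ = T₃/T₂ = 264/31.84.
V₃/V₁ = (V₂/V₁)(V₃/V₂) = 23.5 × (264/31.84) = 194.8.

V₃/V₁ ≈ 195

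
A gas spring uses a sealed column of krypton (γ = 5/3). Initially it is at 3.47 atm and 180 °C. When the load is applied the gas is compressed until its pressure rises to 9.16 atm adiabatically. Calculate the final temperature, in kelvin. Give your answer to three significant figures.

Along an adiabat T P^((1−γ)/γ) is constant, so T₂ = T₁ (P₂/P₁)^((γ−1)/γ).
T₁ = 180 °C = 453.1 K.
T₂ = 453.1 × (9.16/3.47)^(2/5) = 668.1 K.

T₂ ≈ 668 K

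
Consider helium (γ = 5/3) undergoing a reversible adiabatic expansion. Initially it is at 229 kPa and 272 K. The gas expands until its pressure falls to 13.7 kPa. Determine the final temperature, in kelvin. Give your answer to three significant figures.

Adiabatic: T₂/T₁ = (P₂/P₁)^((γ−1)/γ).
T₂ = 272 × (13.7/229)^(2/5) = 88.17 K.

T₂ ≈ 88.2 K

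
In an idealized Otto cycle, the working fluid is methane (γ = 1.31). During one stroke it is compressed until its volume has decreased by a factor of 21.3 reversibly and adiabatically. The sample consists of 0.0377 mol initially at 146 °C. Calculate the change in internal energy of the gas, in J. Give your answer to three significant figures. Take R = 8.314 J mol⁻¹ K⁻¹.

ΔU ≈ 670 J

For a reversible adiabat TV^(γ−1) is constant, so T₂ = T₁ (V₁/V₂)^(γ−1).
T₁ = 146 °C = 419.1 K.
T₂ = 419.1 × 21.3^(0.31) = 1082 K.
Q = 0, so ΔU = W_on_gas = nCᵥΔT with Cᵥ = R/(γ−1) = 26.82 J/(mol·K).
ΔU = 0.0377 × 26.82 × (1082 − 419.1) = 670 J.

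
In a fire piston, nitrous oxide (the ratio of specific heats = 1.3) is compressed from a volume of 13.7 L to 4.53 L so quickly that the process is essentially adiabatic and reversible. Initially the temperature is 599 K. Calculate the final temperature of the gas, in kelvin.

T₂ ≈ 835 K

Adiabatic: T₁V₁^(γ−1) = T₂V₂^(γ−1) ⇒ T₂ = T₁ (V₁/V₂)^(γ−1).
T₂ = 599 × (13.7/4.53)^(0.3) = 834.9 K.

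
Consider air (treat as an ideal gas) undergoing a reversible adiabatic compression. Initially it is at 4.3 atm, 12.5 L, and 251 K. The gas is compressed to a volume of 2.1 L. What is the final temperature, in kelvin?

Adiabatic: T₁V₁^(γ−1) = T₂V₂^(γ−1) ⇒ T₂ = T₁ (V₁/V₂)^(γ−1).
γ = 7/5 for a diatomic ideal gas.
T₂ = 251 × (12.5/2.1)^(2/5) = 512.3 K.

T₂ ≈ 512 K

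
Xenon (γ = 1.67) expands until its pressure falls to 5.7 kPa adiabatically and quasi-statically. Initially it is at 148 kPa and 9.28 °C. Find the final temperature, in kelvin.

Along an adiabat T P^((1−γ)/γ) is constant, so T₂ = T₁ (P₂/P₁)^((γ−1)/γ).
T₁ = 9.28 °C = 282.4 K.
T₂ = 282.4 × (5.7/148)^(0.401) = 76.46 K.

T₂ ≈ 76.5 K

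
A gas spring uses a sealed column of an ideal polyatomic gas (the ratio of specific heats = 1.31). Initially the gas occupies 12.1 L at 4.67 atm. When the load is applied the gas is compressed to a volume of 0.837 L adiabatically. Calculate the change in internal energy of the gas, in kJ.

ΔU ≈ 23.8 kJ

P₂ = P₁(V₁/V₂)^γ = 4.67×(12.1/0.837)^(1.31) = 154.5 atm.
For a reversible adiabat, W_by_gas = (P₁V₁ − P₂V₂)/(γ−1).
W_by = (473200×0.0121 − 1.566×10^7×0.000837) / (0.31) = -23800 J.
Q = 0 ⇒ ΔU = −W_by = 23800 J.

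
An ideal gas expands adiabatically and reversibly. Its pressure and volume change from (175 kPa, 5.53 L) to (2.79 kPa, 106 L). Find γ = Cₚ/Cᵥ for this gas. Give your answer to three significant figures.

PV^γ = const ⇒ γ = ln(P₂/P₁) / ln(V₁/V₂).
γ = ln(2.79/175) / ln(5.53/106) = 1.401.

γ ≈ 1.40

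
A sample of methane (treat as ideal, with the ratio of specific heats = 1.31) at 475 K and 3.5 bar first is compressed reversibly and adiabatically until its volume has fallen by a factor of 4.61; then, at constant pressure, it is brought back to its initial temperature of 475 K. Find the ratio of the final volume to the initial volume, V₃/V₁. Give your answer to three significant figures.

V₃/V₁ ≈ 0.135

Adiabatic step: V₂/V₁ = 0.2169; T₂ = T₁·4.61^(0.31) = 762.9 K.
Isobaric step: V₃/V₂ = T₃/T₂ = 475/762.9.
V₃/V₁ = (V₂/V₁)(V₃/V₂) = 0.2169 × (475/762.9) = 0.1351.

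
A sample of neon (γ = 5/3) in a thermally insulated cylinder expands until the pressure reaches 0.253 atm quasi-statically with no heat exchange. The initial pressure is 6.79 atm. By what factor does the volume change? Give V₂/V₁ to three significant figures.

From PV^γ = const, V₂/V₁ = (P₁/P₂)^(1/γ).
V₂/V₁ = (6.79/0.253)^(3/5) = 7.199.

V₂/V₁ ≈ 7.20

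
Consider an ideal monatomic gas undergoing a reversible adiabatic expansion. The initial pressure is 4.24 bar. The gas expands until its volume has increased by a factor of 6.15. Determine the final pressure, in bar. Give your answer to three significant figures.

Adiabatic: P₁V₁^γ = P₂V₂^γ ⇒ P₂ = P₁ (V₁/V₂)^γ.
For a monatomic ideal gas γ = 5/3.
P₂ = 4.24 × (1/6.15)^(5/3) = 0.2054 bar.

P₂ ≈ 0.205 bar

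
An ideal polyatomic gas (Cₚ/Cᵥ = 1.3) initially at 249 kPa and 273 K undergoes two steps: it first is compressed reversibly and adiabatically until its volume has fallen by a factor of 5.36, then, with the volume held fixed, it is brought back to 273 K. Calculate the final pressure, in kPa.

P₃ ≈ 1330 kPa

Adiabatic step (PV^γ = const): P₂ = 249×5.36^(1.3) = 2209 kPa; T₂ = 273×5.36^(0.3) = 451.8 K.
Isochoric: P₃ = P₂(T₃/T₂) = 2209 × (273/451.8) = 1335 kPa.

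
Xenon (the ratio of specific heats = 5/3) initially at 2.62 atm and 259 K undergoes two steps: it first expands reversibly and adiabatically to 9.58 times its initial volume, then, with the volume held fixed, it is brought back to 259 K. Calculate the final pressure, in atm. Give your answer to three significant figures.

Adiabatic step (PV^γ = const): P₂ = 2.62×(1/9.58)^(5/3) = 0.06063 atm; T₂ = 259×(1/9.58)^(2/3) = 57.42 K.
Isochoric: P₃ = P₂(T₃/T₂) = 0.06063 × (259/57.42) = 0.2735 atm.

P₃ ≈ 0.273 atm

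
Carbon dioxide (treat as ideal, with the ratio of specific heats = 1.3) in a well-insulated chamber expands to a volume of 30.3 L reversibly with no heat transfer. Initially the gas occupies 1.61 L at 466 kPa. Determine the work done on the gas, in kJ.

W ≈ -1.46 kJ

P₂ = P₁(V₁/V₂)^γ = 466×(1.61/30.3)^(1.3) = 10.27 kPa.
For a reversible adiabat, W_by_gas = (P₁V₁ − P₂V₂)/(γ−1).
W_by = (466000×0.00161 − 10270×0.0303) / (0.3) = 1464 J.
W_on_gas = −W_by = -1464 J.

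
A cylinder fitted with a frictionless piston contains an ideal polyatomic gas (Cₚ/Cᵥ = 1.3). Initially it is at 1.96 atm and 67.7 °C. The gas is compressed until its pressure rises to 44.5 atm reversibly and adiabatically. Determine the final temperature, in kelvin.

T₂ ≈ 701 K

Adiabatic: T₂/T₁ = (P₂/P₁)^((γ−1)/γ).
T₁ = 67.7 °C = 340.8 K.
T₂ = 340.8 × (44.5/1.96)^(0.231) = 700.7 K.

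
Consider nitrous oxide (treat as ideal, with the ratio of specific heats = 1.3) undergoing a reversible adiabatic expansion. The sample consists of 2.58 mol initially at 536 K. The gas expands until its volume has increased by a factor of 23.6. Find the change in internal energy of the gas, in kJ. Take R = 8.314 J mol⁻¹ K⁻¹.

Adiabatic: T₁V₁^(γ−1) = T₂V₂^(γ−1) ⇒ T₂ = T₁ (V₁/V₂)^(γ−1).
T₂ = 536 × (1/23.6)^(0.3) = 207.6 K.
Q = 0, so ΔU = W_on_gas = nCᵥΔT with Cᵥ = R/(γ−1) = 27.71 J/(mol·K).
ΔU = 2.58 × 27.71 × (207.6 − 536) = -23480 J.

ΔU ≈ -23.5 kJ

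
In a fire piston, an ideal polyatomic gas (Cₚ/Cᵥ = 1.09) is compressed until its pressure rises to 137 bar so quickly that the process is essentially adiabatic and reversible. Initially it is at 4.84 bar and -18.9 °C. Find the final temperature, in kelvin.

T₂ ≈ 335 K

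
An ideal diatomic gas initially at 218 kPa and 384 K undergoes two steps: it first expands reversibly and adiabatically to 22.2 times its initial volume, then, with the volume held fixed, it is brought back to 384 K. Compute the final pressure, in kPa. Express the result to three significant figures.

P₃ ≈ 9.82 kPa

For a diatomic ideal gas γ = 7/5.
Adiabatic step (PV^γ = const): P₂ = 218×(1/22.2)^(7/5) = 2.842 kPa; T₂ = 384×(1/22.2)^(2/5) = 111.1 K.
Isochoric: P₃ = P₂(T₃/T₂) = 2.842 × (384/111.1) = 9.82 kPa.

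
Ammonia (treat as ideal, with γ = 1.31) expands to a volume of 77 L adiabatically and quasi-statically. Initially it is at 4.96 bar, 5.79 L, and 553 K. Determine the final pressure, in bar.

Adiabatic: P₁V₁^γ = P₂V₂^γ ⇒ P₂ = P₁ (V₁/V₂)^γ.
P₂ = 4.96 × (5.79/77)^(1.31) = 0.1672 bar.

P₂ ≈ 0.167 bar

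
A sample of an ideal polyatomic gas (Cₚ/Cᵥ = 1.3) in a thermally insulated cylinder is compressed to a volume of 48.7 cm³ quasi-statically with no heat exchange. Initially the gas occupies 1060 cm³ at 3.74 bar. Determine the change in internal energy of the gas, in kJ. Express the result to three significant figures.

ΔU ≈ 2.01 kJ

P₂ = P₁(V₁/V₂)^γ = 3.74×(1060/48.7)^(1.3) = 205.1 bar.
For a reversible adiabat, W_by_gas = (P₁V₁ − P₂V₂)/(γ−1).
W_by = (374000×0.00106 − 2.051×10^7×4.87×10^-5) / (0.3) = -2008 J.
Q = 0 ⇒ ΔU = −W_by = 2008 J.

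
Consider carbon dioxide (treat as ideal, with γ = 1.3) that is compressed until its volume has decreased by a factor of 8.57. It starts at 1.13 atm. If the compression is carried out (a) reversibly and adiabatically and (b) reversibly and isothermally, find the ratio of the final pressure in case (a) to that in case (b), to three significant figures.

P_adiabatic / P_isothermal ≈ 1.90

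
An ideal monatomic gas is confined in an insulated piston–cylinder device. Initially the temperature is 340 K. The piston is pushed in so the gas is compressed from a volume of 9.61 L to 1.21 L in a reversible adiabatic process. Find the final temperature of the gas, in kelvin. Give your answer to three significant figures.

T₂ ≈ 1350 K

Adiabatic: T₁V₁^(γ−1) = T₂V₂^(γ−1) ⇒ T₂ = T₁ (V₁/V₂)^(γ−1).
For a monatomic ideal gas γ = 5/3, so γ−1 = 2/3.
T₂ = 340 × (9.61/1.21)^(2/3) = 1353 K.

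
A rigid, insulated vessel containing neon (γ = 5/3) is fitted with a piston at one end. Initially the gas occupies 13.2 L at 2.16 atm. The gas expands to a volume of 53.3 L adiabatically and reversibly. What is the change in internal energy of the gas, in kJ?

P₂ = P₁(V₁/V₂)^γ = 2.16×(13.2/53.3)^(5/3) = 0.211 atm.
For a reversible adiabat, W_by_gas = (P₁V₁ − P₂V₂)/(γ−1).
W_by = (218900×0.0132 − 21380×0.0533) / (2/3) = 2625 J.
Q = 0 ⇒ ΔU = −W_by = -2625 J.

ΔU ≈ -2.62 kJ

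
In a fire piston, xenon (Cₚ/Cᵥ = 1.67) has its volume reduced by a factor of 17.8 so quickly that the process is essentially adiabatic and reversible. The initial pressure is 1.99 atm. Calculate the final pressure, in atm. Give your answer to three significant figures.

P₂ ≈ 244 atm

Adiabatic: P₁V₁^γ = P₂V₂^γ ⇒ P₂ = P₁ (V₁/V₂)^γ.
P₂ = 1.99 × 17.8^(1.67) = 243.8 atm.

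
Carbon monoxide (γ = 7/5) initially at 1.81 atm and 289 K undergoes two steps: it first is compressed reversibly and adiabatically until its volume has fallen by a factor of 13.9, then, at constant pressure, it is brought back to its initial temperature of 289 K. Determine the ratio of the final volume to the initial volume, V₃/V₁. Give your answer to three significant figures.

Adiabatic step: V₂/V₁ = 0.07194; T₂ = T₁·13.9^(2/5) = 828.1 K.
Isobaric step: V₃/V₂ = T₃/T₂ = 289/828.1.
V₃/V₁ = (V₂/V₁)(V₃/V₂) = 0.07194 × (289/828.1) = 0.02511.

V₃/V₁ ≈ 0.0251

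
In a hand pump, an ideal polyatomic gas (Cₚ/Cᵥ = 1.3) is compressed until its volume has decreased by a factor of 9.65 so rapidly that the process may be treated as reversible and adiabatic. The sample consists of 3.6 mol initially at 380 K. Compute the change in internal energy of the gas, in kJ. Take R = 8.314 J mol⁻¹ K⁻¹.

ΔU ≈ 36.9 kJ

Adiabatic: T₁V₁^(γ−1) = T₂V₂^(γ−1) ⇒ T₂ = T₁ (V₁/V₂)^(γ−1).
T₂ = 380 × 9.65^(0.3) = 750.1 K.
Q = 0, so ΔU = W_on_gas = nCᵥΔT with Cᵥ = R/(γ−1) = 27.71 J/(mol·K).
ΔU = 3.6 × 27.71 × (750.1 − 380) = 36930 J.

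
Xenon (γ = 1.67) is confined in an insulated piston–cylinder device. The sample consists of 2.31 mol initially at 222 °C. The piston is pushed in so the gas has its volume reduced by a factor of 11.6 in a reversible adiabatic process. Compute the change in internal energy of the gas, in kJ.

ΔU ≈ 59.1 kJ

For a reversible adiabat TV^(γ−1) is constant, so T₂ = T₁ (V₁/V₂)^(γ−1).
T₁ = 222 °C = 495.1 K.
T₂ = 495.1 × 11.6^(0.67) = 2558 K.
Q = 0, so ΔU = W_on_gas = nCᵥΔT with Cᵥ = R/(γ−1) = 12.41 J/(mol·K).
ΔU = 2.31 × 12.41 × (2558 − 495.1) = 59130 J.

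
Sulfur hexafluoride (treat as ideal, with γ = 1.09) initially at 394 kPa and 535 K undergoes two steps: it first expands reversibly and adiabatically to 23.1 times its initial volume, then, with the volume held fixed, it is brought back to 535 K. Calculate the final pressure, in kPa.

P₃ ≈ 17.1 kPa

Adiabatic step (PV^γ = const): P₂ = 394×(1/23.1)^(1.09) = 12.86 kPa; T₂ = 535×(1/23.1)^(0.09) = 403.3 K.
Isochoric: P₃ = P₂(T₃/T₂) = 12.86 × (535/403.3) = 17.06 kPa.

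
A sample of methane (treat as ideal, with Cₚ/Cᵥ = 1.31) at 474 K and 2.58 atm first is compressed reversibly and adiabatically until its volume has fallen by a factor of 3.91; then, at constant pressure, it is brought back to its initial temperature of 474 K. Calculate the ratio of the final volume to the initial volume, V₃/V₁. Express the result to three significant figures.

Adiabatic step: V₂/V₁ = 0.2558; T₂ = T₁·3.91^(0.31) = 723.4 K.
Isobaric step: V₃/V₂ = T₃/T₂ = 474/723.4.
V₃/V₁ = (V₂/V₁)(V₃/V₂) = 0.2558 × (474/723.4) = 0.1676.

V₃/V₁ ≈ 0.168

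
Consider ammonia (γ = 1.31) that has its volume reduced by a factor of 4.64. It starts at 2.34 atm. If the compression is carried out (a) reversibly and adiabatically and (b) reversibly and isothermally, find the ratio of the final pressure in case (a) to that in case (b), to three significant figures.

P_adiabatic / P_isothermal ≈ 1.61

Isothermal: P_b = P₁(V₁/V₂) = 2.34×4.64.
Adiabatic: P_a = P₁(V₁/V₂)^γ = 2.34×4.64^(1.31).
P_a/P_b = (V₁/V₂)^(γ−1) = 4.64^(0.31) = 1.609.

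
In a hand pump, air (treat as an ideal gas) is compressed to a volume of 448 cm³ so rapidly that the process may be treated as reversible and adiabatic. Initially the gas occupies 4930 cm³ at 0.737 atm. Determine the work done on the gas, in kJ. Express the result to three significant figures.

γ = 7/5 for a diatomic ideal gas.
P₂ = P₁(V₁/V₂)^γ = 0.737×(4930/448)^(7/5) = 21.17 atm.
For a reversible adiabat, W_by_gas = (P₁V₁ − P₂V₂)/(γ−1).
W_by = (74680×0.00493 − 2.145×10^6×0.000448) / (2/5) = -1482 J.
W_on_gas = −W_by = 1482 J.

W ≈ 1.48 kJ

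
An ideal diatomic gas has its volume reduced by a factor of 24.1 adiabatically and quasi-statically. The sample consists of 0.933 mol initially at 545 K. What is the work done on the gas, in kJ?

W ≈ 27.2 kJ

Adiabatic: T₁V₁^(γ−1) = T₂V₂^(γ−1) ⇒ T₂ = T₁ (V₁/V₂)^(γ−1).
γ = 7/5 for a diatomic ideal gas, so γ−1 = 2/5.
T₂ = 545 × 24.1^(2/5) = 1946 K.
Q = 0, so ΔU = W_on_gas = nCᵥΔT with Cᵥ = R/(γ−1) = 20.79 J/(mol·K).
ΔU = 0.933 × 20.79 × (1946 − 545) = 27170 J.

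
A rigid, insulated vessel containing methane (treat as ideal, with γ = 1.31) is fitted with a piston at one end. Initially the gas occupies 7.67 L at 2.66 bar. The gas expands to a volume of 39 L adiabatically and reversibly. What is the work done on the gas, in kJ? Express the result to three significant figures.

P₂ = P₁(V₁/V₂)^γ = 2.66×(7.67/39)^(1.31) = 0.316 bar.
For a reversible adiabat, W_by_gas = (P₁V₁ − P₂V₂)/(γ−1).
W_by = (266000×0.00767 − 31600×0.039) / (0.31) = 2606 J.
W_on_gas = −W_by = -2606 J.

W ≈ -2.61 kJ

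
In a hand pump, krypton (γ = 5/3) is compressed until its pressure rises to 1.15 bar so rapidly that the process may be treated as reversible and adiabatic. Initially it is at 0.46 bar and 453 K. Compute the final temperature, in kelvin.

T₂ ≈ 654 K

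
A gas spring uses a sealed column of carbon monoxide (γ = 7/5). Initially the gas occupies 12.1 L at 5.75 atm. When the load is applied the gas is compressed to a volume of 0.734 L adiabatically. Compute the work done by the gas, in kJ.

W ≈ -36.4 kJ

P₂ = P₁(V₁/V₂)^γ = 5.75×(12.1/0.734)^(7/5) = 290.8 atm.
For a reversible adiabat, W_by_gas = (P₁V₁ − P₂V₂)/(γ−1).
W_by = (582600×0.0121 − 2.947×10^7×0.000734) / (2/5) = -36440 J.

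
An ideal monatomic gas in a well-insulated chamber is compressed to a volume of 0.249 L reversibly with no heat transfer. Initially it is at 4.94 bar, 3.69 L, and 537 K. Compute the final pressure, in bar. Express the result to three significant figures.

Since PV^γ is constant along a reversible adiabat, P₂ = P₁ (V₁/V₂)^γ.
γ = 5/3 for a monatomic ideal gas.
P₂ = 4.94 × (3.69/0.249)^(5/3) = 441.7 bar.

P₂ ≈ 442 bar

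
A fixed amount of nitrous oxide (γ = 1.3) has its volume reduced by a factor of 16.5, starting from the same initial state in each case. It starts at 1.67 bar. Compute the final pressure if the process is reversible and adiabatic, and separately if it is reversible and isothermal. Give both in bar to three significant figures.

Isothermal: P₂ = P₁(V₁/V₂) = 1.67×16.5 = 27.55 bar.
Adiabatic: P₂ = P₁(V₁/V₂)^γ = 1.67×16.5^(1.3) = 63.89 bar.

adiabatic: 63.9 bar; isothermal: 27.6 bar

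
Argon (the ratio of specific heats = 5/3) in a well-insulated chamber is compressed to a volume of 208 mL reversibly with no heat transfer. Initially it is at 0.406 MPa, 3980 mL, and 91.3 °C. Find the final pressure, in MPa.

P₂ ≈ 55.6 MPa

Adiabatic: P₁V₁^γ = P₂V₂^γ ⇒ P₂ = P₁ (V₁/V₂)^γ.
P₂ = 0.406 × (3980/208)^(5/3) = 55.58 MPa.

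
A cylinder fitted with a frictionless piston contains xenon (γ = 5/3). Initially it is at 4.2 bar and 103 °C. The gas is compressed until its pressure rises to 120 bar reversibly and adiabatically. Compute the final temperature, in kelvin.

T₂ ≈ 1440 K

Along an adiabat T P^((1−γ)/γ) is constant, so T₂ = T₁ (P₂/P₁)^((γ−1)/γ).
T₁ = 103 °C = 376.1 K.
T₂ = 376.1 × (120/4.2)^(2/5) = 1438 K.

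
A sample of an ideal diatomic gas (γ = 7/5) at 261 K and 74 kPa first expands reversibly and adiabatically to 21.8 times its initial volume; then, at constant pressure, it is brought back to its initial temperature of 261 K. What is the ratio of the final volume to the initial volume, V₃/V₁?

Adiabatic step: V₂/V₁ = 21.8; T₂ = T₁·(1/21.8)^(2/5) = 76.08 K.
Isobaric step: V₃/V₂ = T₃/T₂ = 261/76.08.
V₃/V₁ = (V₂/V₁)(V₃/V₂) = 21.8 × (261/76.08) = 74.79.

V₃/V₁ ≈ 74.8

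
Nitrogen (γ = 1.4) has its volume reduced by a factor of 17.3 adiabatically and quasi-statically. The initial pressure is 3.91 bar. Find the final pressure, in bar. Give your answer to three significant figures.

Since PV^γ is constant along a reversible adiabat, P₂ = P₁ (V₁/V₂)^γ.
P₂ = 3.91 × 17.3^(1.4) = 211.6 bar.

P₂ ≈ 212 bar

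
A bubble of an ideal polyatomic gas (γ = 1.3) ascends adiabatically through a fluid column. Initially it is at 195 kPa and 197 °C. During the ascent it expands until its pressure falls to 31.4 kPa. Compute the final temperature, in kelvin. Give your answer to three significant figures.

T₂ ≈ 308 K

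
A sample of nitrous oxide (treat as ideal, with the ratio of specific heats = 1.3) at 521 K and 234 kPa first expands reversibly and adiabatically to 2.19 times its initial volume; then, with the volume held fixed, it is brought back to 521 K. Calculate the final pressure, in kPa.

P₃ ≈ 107 kPa

Adiabatic step (PV^γ = const): P₂ = 234×(1/2.19)^(1.3) = 84.46 kPa; T₂ = 521×(1/2.19)^(0.3) = 411.8 K.
Isochoric: P₃ = P₂(T₃/T₂) = 84.46 × (521/411.8) = 106.8 kPa.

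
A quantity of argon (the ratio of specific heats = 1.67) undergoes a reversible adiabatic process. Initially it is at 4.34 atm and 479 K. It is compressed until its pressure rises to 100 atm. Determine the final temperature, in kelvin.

Adiabatic: T₂/T₁ = (P₂/P₁)^((γ−1)/γ).
T₂ = 479 × (100/4.34)^(0.401) = 1686 K.

T₂ ≈ 1690 K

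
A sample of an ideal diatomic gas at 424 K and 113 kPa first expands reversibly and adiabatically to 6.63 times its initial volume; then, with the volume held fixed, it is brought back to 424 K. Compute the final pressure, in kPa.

For a diatomic ideal gas γ = 7/5.
Adiabatic step (PV^γ = const): P₂ = 113×(1/6.63)^(7/5) = 7.998 kPa; T₂ = 424×(1/6.63)^(2/5) = 199 K.
Isochoric: P₃ = P₂(T₃/T₂) = 7.998 × (424/199) = 17.04 kPa.

P₃ ≈ 17.0 kPa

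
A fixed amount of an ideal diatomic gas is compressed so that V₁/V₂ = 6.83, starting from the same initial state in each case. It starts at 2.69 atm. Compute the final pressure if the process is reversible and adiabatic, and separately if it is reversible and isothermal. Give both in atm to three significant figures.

adiabatic: 39.6 atm; isothermal: 18.4 atm

For a diatomic ideal gas γ = 7/5.
Isothermal: P₂ = P₁(V₁/V₂) = 2.69×6.83 = 18.37 atm.
Adiabatic: P₂ = P₁(V₁/V₂)^γ = 2.69×6.83^(7/5) = 39.62 atm.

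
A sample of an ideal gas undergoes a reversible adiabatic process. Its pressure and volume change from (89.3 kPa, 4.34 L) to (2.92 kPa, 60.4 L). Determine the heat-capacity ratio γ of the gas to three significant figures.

γ ≈ 1.30

PV^γ = const ⇒ γ = ln(P₂/P₁) / ln(V₁/V₂).
γ = ln(2.92/89.3) / ln(4.34/60.4) = 1.299.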